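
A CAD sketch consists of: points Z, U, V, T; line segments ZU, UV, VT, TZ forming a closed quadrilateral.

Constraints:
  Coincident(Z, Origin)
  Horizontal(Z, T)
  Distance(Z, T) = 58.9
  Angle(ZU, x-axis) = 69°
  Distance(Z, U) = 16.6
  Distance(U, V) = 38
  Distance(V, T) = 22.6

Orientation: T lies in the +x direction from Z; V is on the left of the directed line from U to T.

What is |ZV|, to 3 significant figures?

47.1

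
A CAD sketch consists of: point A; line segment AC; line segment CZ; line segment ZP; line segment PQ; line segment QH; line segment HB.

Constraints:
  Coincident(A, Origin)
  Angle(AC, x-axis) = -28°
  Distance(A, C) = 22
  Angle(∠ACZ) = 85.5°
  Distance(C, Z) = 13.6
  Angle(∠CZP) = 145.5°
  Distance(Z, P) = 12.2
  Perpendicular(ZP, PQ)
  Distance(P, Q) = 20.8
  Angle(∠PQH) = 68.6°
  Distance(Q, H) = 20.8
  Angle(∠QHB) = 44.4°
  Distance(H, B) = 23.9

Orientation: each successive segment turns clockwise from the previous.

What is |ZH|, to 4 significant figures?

15.03

A is at the origin; AC runs at -28.0° with length 22.0, so C = (19.42, -10.33). ∠ACZ = 85.5° gives CZ at -122.5° from the x-axis; with |CZ| = 13.6, Z = (12.12, -21.80). ∠CZP = 145.5° gives ZP at -157.0° from the x-axis; with |ZP| = 12.2, P = (0.8874, -26.57). The perpendicularity gives PQ at right angles to ZP, so PQ runs at 113.0°; with |PQ| = 20.8, Q = (-7.240, -7.419). ∠PQH = 68.6° gives QH at 1.600° from the x-axis; with |QH| = 20.8, H = (13.55, -6.838). Then |ZH| = |H − Z| = 15.03.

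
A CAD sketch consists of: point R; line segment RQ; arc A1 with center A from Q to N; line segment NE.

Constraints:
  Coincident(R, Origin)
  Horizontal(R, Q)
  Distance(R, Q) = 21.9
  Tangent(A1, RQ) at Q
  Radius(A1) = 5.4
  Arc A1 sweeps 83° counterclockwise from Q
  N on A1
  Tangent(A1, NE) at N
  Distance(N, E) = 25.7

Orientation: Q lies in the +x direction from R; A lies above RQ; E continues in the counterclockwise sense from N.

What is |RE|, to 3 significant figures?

42.9

R is at the origin; R and Q share the same y with |RQ| = 21.9 and Q on the +x side, so Q = (21.9, 0.00). Since A1 is tangent to RQ there, AQ ⟂ RQ, so A = Q + (0, 5.4) = (21.9, 5.40). On A1, Q sits at bearing -90° from A; an 83° counterclockwise sweep puts N at bearing -7°, so N = A + 5.4·(cos -7°, sin -7°) = (27.3, 4.74). Tangency of A1 to NE means the radius AN is perpendicular to NE, so NE runs along (−sin -7°, cos -7°); with |NE| = 25.7, E = (30.4, 30.3). Then |RE| = |E − R| = 42.9.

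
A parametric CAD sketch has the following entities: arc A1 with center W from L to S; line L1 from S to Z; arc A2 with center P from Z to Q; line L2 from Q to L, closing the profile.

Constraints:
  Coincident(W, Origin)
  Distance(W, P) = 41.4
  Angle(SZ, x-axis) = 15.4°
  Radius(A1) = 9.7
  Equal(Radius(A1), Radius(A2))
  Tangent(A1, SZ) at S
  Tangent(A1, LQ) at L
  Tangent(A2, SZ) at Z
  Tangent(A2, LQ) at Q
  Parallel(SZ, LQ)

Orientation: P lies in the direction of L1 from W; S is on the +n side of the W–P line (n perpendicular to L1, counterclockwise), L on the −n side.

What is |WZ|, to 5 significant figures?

42.521

The slot axis is L1's direction at 15.4°, so u = (cos 15.4°, sin 15.4°) = (0.96410, 0.26556) and n = (−sin 15.4°, cos 15.4°) = (-0.26556, 0.96410). W is at the origin and P lies 41.4 along u from W, so P = 41.4·u = (39.914, 10.994). Tangency of A1 to both parallel lines with radius 9.7 puts S and L at W ± 9.7·n: S = (-2.5759, 9.3517), L = (2.5759, -9.3517). Equal radii place Z and Q the same way about P: Z = P + 9.7·n = (37.338, 20.346), Q = P − 9.7·n = (42.489, 1.6423). Then |WZ| = |Z − W| = 42.521.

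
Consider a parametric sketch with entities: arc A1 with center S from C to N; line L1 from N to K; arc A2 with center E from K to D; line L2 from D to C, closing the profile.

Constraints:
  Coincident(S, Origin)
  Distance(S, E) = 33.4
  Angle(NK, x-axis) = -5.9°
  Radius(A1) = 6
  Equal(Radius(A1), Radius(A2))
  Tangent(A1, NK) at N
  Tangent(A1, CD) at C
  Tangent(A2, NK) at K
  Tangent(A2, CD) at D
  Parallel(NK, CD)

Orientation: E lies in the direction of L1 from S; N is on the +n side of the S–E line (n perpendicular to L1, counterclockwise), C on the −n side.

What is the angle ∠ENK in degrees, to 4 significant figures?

10.18°

Tangency of A1 to both parallel lines with radius 6.0 puts N and C at S ± 6.0·n: N = (0.6168, 5.968), C = (-0.6168, -5.968). Equal radii place K and D the same way about E: K = E + 6.0·n = (33.84, 2.535), D = E − 6.0·n = (32.61, -9.401). Then cos ∠ENK = NE·NK / (|NE||NK|), giving 10.18°.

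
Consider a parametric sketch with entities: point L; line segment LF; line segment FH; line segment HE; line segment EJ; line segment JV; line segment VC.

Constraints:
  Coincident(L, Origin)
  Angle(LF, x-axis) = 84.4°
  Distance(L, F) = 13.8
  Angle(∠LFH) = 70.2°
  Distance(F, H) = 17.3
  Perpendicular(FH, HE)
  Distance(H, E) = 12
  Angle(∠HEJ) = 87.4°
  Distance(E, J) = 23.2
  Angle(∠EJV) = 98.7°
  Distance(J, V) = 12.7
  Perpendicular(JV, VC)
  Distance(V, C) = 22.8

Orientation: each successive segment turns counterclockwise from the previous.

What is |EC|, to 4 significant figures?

16.21

L is at the origin; LF runs at 84.4° with length 13.8, so F = (1.347, 13.73). ∠LFH = 70.2° gives FH at -165.8° from the x-axis; with |FH| = 17.3, H = (-15.42, 9.490). FH is perpendicular to HE, so HE runs at -75.80°; with |HE| = 12.0, E = (-12.48, -2.143). ∠HEJ = 87.4° gives EJ at 16.80° from the x-axis; with |EJ| = 23.2, J = (9.729, 4.563). ∠EJV = 98.7° gives JV at 98.10° from the x-axis; with |JV| = 12.7, V = (7.939, 17.14). The perpendicularity gives VC at right angles to JV, so VC runs at -171.9°; with |VC| = 22.8, C = (-14.63, 13.92). Then |EC| = |C − E| = 16.21.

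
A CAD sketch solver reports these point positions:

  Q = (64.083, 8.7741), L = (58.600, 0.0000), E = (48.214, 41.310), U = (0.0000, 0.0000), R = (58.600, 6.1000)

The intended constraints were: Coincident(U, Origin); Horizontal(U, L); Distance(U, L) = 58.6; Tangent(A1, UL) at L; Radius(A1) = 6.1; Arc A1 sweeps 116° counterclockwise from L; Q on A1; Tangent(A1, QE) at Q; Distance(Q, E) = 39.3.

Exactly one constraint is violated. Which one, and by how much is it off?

Distance(Q, E) = 39.3 — off by 3.10.

U = (0.00, 0.00) ✓; U.y = 0.00, L.y = 0.00 ✓; |UL| = 58.60 ✓; ∠(RL, LU) = 90.00° ✓; |RL| = 6.100 ✓; bearing(R→Q) − bearing(R→L) = 116.0° ✓; |RQ| = 6.100 ✓; ∠(RQ, QE) = 90.00° ✓; |QE| = 36.20 ✗.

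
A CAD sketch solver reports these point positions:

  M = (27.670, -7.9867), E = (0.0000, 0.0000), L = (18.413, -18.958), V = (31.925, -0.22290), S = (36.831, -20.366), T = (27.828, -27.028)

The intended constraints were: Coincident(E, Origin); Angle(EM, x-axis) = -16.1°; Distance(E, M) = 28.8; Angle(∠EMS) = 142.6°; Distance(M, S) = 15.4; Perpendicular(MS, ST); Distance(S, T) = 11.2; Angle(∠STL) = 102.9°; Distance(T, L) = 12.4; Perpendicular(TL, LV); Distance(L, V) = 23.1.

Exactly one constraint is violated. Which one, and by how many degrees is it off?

Perpendicular(TL, LV) — off by 4.80°.

E = (0.00, 0.00) ✓; EM at -16.10° ✓; |EM| = 28.80 ✓; ∠EMS = 142.6° ✓; |MS| = 15.40 ✓; ∠(MS, ST) = 90.00° ✓; |ST| = 11.20 ✓; ∠STL = 102.9° ✓; |TL| = 12.40 ✓; ∠(TL, LV) = 85.20° ✗; |LV| = 23.10 ✓.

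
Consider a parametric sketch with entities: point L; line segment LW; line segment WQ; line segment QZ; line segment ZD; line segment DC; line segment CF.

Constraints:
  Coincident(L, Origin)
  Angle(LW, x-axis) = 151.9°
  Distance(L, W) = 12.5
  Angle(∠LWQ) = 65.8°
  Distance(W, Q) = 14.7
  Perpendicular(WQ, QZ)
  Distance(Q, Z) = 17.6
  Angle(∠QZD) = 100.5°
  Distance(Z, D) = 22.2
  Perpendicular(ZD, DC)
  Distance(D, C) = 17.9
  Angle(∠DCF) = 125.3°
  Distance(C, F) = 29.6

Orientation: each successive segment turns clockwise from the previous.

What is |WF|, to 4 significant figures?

20.00

ZD is perpendicular to DC, so DC runs at 138.2°; with |DC| = 17.9, C = (-16.77, -3.667). ∠DCF = 125.3° gives CF at 83.50° from the x-axis; with |CF| = 29.6, F = (-13.42, 25.74). Then |WF| = |F − W| = 20.00.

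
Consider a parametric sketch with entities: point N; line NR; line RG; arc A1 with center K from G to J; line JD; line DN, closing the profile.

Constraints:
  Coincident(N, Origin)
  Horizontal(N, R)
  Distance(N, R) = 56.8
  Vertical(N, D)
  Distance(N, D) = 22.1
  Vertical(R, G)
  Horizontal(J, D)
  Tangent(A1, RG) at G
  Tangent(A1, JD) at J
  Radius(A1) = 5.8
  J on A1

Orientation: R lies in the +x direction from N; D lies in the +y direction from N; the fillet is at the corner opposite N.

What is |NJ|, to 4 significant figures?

55.58

N is at the origin; N and R share the same y with |NR| = 56.8 and R on the +x side, so R = (56.80, 0.000). N and D share the same x with |ND| = 22.1 and D on the +y side, so D = (0.000, 22.10). The virtual corner opposite N is at (56.80, 22.10). The tangent condition forces KG to be normal to RG and since A1 is tangent to JD there, KJ ⟂ JD, with radius 5.8, so the center K sits 5.8 in from both sides at K = (51.00, 16.30). That places the tangent points at G = (56.80, 16.30) on RG and J = (51.00, 22.10) on JD. Then |NJ| = |J − N| = 55.58.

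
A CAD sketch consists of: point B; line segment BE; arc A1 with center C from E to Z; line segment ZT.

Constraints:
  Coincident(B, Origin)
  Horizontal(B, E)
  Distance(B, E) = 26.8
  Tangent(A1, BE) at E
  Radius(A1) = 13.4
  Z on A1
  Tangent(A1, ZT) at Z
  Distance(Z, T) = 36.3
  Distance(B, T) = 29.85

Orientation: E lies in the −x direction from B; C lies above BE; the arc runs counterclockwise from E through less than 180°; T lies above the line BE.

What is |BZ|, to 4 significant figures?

17.99

B is at the origin; BE is horizontal with |BE| = 26.8 and E on the −x side, so E = (-26.80, 0.000). Since A1 is tangent to BE there, CE ⟂ BE, so C = E + (0, 13.4) = (-26.80, 13.40). Since CZ ⟂ ZT (tangency), |CT| = √(13.4² + 36.3²) = 38.69 regardless of where Z sits on A1. So T lies on both circle(B, 29.85) and circle(C, 38.69); the above-BE intersection is T = (8.819, 28.52). Z is the foot of the tangent from T: Z = (-17.62, 3.641).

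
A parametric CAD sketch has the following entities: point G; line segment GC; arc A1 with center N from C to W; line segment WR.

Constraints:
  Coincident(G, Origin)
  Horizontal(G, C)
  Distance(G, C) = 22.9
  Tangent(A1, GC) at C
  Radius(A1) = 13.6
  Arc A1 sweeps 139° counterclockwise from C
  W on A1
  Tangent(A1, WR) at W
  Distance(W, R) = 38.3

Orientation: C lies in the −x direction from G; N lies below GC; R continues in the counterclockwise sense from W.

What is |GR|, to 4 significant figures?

49.08

G is at the origin; GC is horizontal with |GC| = 22.9 and C on the −x side, so C = (-22.90, 0.000). Tangency of A1 to GC means the radius NC is perpendicular to GC, so N = C + (0, -13.6) = (-22.90, -13.60). On A1, C sits at bearing 90° from N; a 139° counterclockwise sweep puts W at bearing 229°, so W = N + 13.6·(cos 229°, sin 229°) = (-31.82, -23.86). Tangency of A1 to WR means the radius NW is perpendicular to WR, so WR runs along (−sin 229°, cos 229°); with |WR| = 38.3, R = (-2.917, -48.99). Then |GR| = |R − G| = 49.08.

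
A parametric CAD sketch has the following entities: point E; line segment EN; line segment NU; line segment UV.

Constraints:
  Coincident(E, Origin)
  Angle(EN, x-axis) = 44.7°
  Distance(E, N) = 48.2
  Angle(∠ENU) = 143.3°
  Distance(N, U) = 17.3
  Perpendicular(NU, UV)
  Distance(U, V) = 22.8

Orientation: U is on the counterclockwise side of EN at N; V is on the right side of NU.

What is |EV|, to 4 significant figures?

76.11

E is at the origin; EN runs at 44.7° with length 48.2, so N = 48.2·(cos 44.7°, sin 44.7°) = (34.26, 33.90). ∠ENU = 143.3°, so NU runs at 44.7° + (180° − 143.3°) = 81.40° from the x-axis; with |NU| = 17.3, U = N + 17.3·(cos 81.40°, sin 81.40°) = (36.85, 51.01). NU ⟂ UV; with |UV| = 22.8 on the right of NU, V = U + 22.8·(0.9888, -0.1495) = (59.39, 47.60). Then |EV| = |V − E| = 76.11.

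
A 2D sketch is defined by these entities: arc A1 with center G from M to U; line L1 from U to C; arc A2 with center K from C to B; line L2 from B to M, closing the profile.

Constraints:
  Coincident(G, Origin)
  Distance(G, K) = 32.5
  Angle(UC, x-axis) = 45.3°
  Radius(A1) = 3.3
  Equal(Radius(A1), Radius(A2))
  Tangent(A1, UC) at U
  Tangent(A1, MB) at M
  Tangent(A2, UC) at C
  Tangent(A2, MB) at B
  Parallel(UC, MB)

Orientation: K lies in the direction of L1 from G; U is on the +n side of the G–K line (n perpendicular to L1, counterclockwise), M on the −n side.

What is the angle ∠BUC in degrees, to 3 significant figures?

11.5°

The slot axis is L1's direction at 45.3°, so u = (cos 45.3°, sin 45.3°) = (0.703, 0.711) and n = (−sin 45.3°, cos 45.3°) = (-0.711, 0.703). G is at the origin and K lies 32.5 along u from G, so K = 32.5·u = (22.9, 23.1). Tangency of A1 to both parallel lines with radius 3.3 puts U and M at G ± 3.3·n: U = (-2.35, 2.32), M = (2.35, -2.32). Equal radii place C and B the same way about K: C = K + 3.3·n = (20.5, 25.4), B = K − 3.3·n = (25.2, 20.8). Then cos ∠BUC = UB·UC / (|UB||UC|), giving 11.5°.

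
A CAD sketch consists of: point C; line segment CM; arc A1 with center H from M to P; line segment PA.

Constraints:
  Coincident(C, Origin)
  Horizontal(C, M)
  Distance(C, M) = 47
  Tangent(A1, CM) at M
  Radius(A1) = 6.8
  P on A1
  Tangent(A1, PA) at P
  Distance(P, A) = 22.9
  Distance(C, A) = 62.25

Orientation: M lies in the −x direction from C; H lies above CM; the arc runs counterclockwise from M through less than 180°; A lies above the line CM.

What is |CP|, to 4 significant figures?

42.87

Checks: ∠(HM, MC) = 90.00° ✓; |HM| = 6.800 ✓; |HP| = 6.800 ✓; ∠(HP, PA) = 90.00° ✓; |PA| = 22.90 ✓; |CA| = 62.25 ✓.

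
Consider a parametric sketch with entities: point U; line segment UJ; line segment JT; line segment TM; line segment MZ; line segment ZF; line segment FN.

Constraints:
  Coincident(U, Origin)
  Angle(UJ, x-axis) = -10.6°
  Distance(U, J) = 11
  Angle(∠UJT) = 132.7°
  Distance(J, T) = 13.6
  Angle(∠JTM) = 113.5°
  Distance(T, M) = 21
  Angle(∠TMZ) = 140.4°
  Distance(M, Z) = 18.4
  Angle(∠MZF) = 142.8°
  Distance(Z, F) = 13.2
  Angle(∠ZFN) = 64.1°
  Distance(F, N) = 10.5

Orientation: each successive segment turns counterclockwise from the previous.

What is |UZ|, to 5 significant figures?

37.742

U is at the origin; UJ runs at -10.6° with length 11.0, so J = (10.812, -2.0235). ∠UJT = 132.7° gives JT at 36.700° from the x-axis; with |JT| = 13.6, T = (21.716, 6.1042). ∠JTM = 113.5° gives TM at 103.20° from the x-axis; with |TM| = 21.0, M = (16.921, 26.549). ∠TMZ = 140.4° gives MZ at 142.80° from the x-axis; with |MZ| = 18.4, Z = (2.2649, 37.674). Then |UZ| = |Z − U| = 37.742.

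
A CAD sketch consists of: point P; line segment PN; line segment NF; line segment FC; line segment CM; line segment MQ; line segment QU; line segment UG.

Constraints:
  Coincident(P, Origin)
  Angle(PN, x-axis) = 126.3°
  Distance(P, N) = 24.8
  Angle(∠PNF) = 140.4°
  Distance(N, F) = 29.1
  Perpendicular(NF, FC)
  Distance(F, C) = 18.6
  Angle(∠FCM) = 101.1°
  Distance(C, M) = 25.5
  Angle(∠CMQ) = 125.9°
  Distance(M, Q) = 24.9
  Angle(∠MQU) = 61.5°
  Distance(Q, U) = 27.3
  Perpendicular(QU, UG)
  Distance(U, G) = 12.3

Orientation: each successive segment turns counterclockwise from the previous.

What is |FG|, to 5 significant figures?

16.477

P is at the origin; PN runs at 126.3° with length 24.8, so N = (-14.682, 19.987). ∠PNF = 140.4° gives NF at 165.90° from the x-axis; with |NF| = 29.1, F = (-42.905, 27.076). The perpendicularity gives FC at right angles to NF, so FC runs at -104.10°; with |FC| = 18.6, C = (-47.436, 9.0366). ∠FCM = 101.1° gives CM at -25.200° from the x-axis; with |CM| = 25.5, M = (-24.363, -1.8208). ∠CMQ = 125.9° gives MQ at 28.900° from the x-axis; with |MQ| = 24.9, Q = (-2.5643, 10.213). ∠MQU = 61.5° gives QU at 147.40° from the x-axis; with |QU| = 27.3, U = (-25.563, 24.921). QU ⟂ UG, so UG runs at -122.60°; with |UG| = 12.3, G = (-32.190, 14.559). Then |FG| = |G − F| = 16.477.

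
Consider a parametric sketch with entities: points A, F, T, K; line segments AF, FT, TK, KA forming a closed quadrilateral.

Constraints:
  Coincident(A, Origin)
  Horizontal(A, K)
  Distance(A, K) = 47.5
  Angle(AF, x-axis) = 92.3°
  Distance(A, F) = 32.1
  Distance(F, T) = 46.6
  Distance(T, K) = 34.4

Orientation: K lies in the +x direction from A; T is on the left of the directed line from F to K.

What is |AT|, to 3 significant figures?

56.8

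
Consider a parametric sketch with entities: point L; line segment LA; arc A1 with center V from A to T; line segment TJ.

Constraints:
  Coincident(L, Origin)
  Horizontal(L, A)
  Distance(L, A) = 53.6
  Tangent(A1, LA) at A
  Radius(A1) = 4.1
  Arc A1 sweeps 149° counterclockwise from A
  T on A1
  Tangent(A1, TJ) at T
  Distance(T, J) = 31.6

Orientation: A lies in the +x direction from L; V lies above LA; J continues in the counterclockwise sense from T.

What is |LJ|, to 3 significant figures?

37.3

On A1, A sits at bearing -90° from V; a 149° counterclockwise sweep puts T at bearing 59°, so T = V + 4.1·(cos 59°, sin 59°) = (55.7, 7.61). The tangent condition forces VT to be normal to TJ, so TJ runs along (−sin 59°, cos 59°); with |TJ| = 31.6, J = (28.6, 23.9). Then |LJ| = |J − L| = 37.3.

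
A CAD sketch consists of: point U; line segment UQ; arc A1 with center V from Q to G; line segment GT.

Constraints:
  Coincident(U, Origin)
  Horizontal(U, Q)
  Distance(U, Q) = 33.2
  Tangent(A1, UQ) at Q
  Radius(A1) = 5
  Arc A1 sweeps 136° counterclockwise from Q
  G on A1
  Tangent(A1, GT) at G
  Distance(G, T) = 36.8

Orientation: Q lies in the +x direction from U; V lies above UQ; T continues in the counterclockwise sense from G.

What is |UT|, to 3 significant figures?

35.7

U is at the origin; U and Q share the same y with |UQ| = 33.2 and Q on the +x side, so Q = (33.2, 0.00). A1 meets UQ tangentially, so VQ is at right angles to UQ, so V = Q + (0, 5) = (33.2, 5.00). On A1, Q sits at bearing -90° from V; a 136° counterclockwise sweep puts G at bearing 46°, so G = V + 5.0·(cos 46°, sin 46°) = (36.7, 8.60). Since A1 is tangent to GT there, VG ⟂ GT, so GT runs along (−sin 46°, cos 46°); with |GT| = 36.8, T = (10.2, 34.2). Then |UT| = |T − U| = 35.7.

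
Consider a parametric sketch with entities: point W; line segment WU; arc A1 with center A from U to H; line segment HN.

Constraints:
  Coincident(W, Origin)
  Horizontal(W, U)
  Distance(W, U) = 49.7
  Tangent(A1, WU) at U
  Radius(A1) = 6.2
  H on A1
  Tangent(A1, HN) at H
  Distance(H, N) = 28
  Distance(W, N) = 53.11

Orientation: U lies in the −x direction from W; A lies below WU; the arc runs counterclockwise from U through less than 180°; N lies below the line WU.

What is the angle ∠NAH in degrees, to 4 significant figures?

77.51°

W is at the origin; W and U share the same y with |WU| = 49.7 and U on the −x side, so U = (-49.70, 0.000). Since A1 is tangent to WU there, AU ⟂ WU, so A = U + (0, -6.2) = (-49.70, -6.200). Since AH ⟂ HN (tangency), |AN| = √(6.2² + 28.0²) = 28.68 regardless of where H sits on A1. So N lies on both circle(W, 53.11) and circle(A, 28.68); the below-WU intersection is N = (-41.15, -33.57). H is the foot of the tangent from N: H = (-55.08, -9.284).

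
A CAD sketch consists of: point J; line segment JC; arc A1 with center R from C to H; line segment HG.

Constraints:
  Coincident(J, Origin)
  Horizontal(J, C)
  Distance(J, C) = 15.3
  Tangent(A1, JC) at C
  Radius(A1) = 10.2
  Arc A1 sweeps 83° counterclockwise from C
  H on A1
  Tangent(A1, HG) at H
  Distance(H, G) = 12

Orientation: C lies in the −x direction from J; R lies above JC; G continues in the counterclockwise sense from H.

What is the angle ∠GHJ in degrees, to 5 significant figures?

142.98°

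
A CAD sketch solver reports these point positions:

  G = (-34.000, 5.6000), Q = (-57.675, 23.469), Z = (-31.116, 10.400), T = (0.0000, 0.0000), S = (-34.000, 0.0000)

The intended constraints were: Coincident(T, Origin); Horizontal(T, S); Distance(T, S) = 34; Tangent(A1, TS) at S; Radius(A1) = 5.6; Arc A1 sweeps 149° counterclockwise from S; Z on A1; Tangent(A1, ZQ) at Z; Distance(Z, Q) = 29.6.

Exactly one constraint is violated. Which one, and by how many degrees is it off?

Tangent(A1, ZQ) at Z — off by 4.80°.

T = (0.00, 0.00) ✓; T.y = 0.00, S.y = 0.00 ✓; |TS| = 34.00 ✓; ∠(GS, ST) = 90.00° ✓; |GS| = 5.600 ✓; bearing(G→Z) − bearing(G→S) = 149.0° ✓; |GZ| = 5.600 ✓; ∠(GZ, ZQ) = 85.20° ✗; |ZQ| = 29.60 ✓.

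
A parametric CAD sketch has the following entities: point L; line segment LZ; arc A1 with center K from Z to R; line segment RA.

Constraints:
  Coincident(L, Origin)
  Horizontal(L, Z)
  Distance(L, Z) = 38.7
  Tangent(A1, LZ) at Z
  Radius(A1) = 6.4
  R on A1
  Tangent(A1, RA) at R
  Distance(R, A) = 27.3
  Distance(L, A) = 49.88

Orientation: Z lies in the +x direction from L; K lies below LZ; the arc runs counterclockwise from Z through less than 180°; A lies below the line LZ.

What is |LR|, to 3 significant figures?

33.2

L is at the origin; LZ is horizontal with |LZ| = 38.7 and Z on the +x side, so Z = (38.7, 0.00). Since A1 is tangent to LZ there, KZ ⟂ LZ, so K = Z + (0, -6.4) = (38.7, -6.40). Since KR ⟂ RA (tangency), |KA| = √(6.4² + 27.3²) = 28.0 regardless of where R sits on A1. So A lies on both circle(L, 49.88) and circle(K, 28.0); the below-LZ intersection is A = (36.2, -34.3). R is the foot of the tangent from A: R = (32.4, -7.30).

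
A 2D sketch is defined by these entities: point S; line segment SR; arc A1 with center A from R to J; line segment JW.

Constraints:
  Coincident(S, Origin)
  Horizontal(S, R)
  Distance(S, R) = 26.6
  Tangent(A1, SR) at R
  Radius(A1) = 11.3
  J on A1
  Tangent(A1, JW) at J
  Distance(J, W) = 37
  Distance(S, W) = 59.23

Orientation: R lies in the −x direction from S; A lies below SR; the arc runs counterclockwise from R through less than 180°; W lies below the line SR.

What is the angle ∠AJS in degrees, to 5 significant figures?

10.621°

S is at the origin; SR is horizontal with |SR| = 26.6 and R on the −x side, so R = (-26.600, 0.0000). A1 meets SR tangentially, so AR is at right angles to SR, so A = R + (0, -11.3) = (-26.600, -11.300). Since AJ ⟂ JW (tangency), |AW| = √(11.3² + 37.0²) = 38.687 regardless of where J sits on A1. So W lies on both circle(S, 59.23) and circle(A, 38.687); the below-SR intersection is W = (-32.465, -49.540). J is the foot of the tangent from W: J = (-37.783, -12.924).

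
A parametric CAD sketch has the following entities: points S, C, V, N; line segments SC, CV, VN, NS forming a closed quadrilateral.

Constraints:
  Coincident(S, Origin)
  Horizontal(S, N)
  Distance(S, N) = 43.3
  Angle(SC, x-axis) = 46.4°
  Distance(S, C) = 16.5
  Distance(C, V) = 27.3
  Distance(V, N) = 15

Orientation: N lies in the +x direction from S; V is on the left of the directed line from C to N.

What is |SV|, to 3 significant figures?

41.1

Checks: |CV| = 27.30 ✓; |VN| = 15.00 ✓.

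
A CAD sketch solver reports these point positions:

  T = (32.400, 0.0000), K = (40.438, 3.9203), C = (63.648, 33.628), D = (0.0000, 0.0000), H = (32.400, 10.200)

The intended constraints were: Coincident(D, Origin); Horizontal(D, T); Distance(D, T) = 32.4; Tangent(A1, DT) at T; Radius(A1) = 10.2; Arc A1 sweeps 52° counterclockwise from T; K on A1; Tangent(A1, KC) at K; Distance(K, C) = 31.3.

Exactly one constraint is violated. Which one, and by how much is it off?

Distance(K, C) = 31.3 — off by 6.40.

D = (0.00, 0.00) ✓; D.y = 0.00, T.y = 0.00 ✓; |DT| = 32.40 ✓; ∠(HT, TD) = 90.00° ✓; |HT| = 10.20 ✓; bearing(H→K) − bearing(H→T) = 52.00° ✓; |HK| = 10.20 ✓; ∠(HK, KC) = 90.00° ✓; |KC| = 37.70 ✗.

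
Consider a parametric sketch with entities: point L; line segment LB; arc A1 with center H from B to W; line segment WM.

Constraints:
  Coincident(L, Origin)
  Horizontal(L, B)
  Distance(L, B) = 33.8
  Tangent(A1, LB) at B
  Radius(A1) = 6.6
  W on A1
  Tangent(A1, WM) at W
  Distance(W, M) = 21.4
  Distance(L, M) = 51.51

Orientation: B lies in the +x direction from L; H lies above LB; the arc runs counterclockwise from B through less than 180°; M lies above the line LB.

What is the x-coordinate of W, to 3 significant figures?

40.3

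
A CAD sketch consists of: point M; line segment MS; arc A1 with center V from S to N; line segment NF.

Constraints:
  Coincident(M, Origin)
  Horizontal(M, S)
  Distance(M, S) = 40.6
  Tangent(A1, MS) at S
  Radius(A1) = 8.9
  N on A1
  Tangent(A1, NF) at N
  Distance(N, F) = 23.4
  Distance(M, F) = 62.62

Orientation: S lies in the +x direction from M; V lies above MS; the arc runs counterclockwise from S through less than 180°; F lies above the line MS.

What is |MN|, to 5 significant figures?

49.597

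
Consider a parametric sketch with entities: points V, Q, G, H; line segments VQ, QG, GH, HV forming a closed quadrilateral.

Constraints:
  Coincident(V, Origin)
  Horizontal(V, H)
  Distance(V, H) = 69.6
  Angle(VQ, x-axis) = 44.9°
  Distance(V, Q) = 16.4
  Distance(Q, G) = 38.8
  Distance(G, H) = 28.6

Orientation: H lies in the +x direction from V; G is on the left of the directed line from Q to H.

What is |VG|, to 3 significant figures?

53.4

Checks: |QG| = 38.80 ✓; |GH| = 28.60 ✓.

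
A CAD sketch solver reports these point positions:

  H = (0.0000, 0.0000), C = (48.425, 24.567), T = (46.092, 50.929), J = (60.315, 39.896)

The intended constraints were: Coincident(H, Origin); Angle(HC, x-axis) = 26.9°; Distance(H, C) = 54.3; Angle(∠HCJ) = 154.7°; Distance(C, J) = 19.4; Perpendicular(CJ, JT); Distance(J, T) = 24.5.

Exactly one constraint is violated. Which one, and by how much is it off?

Distance(J, T) = 24.5 — off by 6.50.

H = (0.00, 0.00) ✓; HC at 26.90° ✓; |HC| = 54.30 ✓; ∠HCJ = 154.7° ✓; |CJ| = 19.40 ✓; ∠(CJ, JT) = 90.00° ✓; |JT| = 18.00 ✗.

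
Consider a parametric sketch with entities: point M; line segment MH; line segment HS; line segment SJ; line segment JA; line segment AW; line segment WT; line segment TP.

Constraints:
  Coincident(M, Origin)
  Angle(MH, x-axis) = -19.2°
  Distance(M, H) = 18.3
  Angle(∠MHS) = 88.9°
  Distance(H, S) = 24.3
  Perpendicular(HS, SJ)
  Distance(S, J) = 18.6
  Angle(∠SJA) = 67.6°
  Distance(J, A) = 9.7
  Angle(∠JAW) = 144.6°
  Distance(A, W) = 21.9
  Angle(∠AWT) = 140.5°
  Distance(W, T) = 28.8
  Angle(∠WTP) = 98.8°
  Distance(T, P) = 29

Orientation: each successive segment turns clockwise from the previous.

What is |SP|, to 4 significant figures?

35.07

M is at the origin; MH runs at -19.2° with length 18.3, so H = (17.28, -6.018). ∠MHS = 88.9° gives HS at -110.3° from the x-axis; with |HS| = 24.3, S = (8.852, -28.81). The perpendicularity gives SJ at right angles to HS, so SJ runs at 159.7°; with |SJ| = 18.6, J = (-8.593, -22.36). ∠SJA = 67.6° gives JA at 47.30° from the x-axis; with |JA| = 9.7, A = (-2.015, -15.23). ∠JAW = 144.6° gives AW at 11.90° from the x-axis; with |AW| = 21.9, W = (19.41, -10.71). ∠AWT = 140.5° gives WT at -27.60° from the x-axis; with |WT| = 28.8, T = (44.94, -24.05). ∠WTP = 98.8° gives TP at -108.8° from the x-axis; with |TP| = 29.0, P = (35.59, -51.51). Then |SP| = |P − S| = 35.07.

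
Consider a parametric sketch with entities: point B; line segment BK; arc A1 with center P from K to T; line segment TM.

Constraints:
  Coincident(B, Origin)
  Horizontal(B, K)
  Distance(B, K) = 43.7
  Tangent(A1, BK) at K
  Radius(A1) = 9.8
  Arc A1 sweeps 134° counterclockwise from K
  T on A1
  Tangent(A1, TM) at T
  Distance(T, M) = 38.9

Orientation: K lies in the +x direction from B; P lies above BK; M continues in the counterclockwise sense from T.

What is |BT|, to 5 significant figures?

53.398

The tangent condition forces PK to be normal to BK, so P = K + (0, 9.8) = (43.700, 9.8000). On A1, K sits at bearing -90° from P; a 134° counterclockwise sweep puts T at bearing 44°, so T = P + 9.8·(cos 44°, sin 44°) = (50.750, 16.608). Then |BT| = |T − B| = 53.398.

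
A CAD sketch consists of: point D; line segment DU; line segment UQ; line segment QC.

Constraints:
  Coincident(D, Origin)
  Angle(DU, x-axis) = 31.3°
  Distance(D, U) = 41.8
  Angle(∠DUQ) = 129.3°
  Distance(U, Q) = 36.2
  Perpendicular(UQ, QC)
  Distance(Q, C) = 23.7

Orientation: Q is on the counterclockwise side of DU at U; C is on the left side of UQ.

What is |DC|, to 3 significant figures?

63.3

∠DUQ = 129.3°, so UQ runs at 31.3° + (180° − 129.3°) = 82.0° from the x-axis; with |UQ| = 36.2, Q = U + 36.2·(cos 82.0°, sin 82.0°) = (40.8, 57.6). The perpendicularity gives QC at right angles to UQ; with |QC| = 23.7 on the left of UQ, C = Q + 23.7·(-0.990, 0.139) = (17.3, 60.9). Then |DC| = |C − D| = 63.3.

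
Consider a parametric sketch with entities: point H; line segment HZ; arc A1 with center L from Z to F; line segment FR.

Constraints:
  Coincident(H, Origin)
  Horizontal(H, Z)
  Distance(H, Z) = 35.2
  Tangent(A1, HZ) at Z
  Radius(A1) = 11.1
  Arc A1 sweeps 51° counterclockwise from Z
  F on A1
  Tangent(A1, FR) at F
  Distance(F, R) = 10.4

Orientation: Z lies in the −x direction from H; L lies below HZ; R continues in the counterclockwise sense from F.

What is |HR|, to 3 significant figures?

51.8

H is at the origin; HZ is horizontal with |HZ| = 35.2 and Z on the −x side, so Z = (-35.2, 0.00). Tangency of A1 to HZ means the radius LZ is perpendicular to HZ, so L = Z + (0, -11.1) = (-35.2, -11.1). On A1, Z sits at bearing 90° from L; a 51° counterclockwise sweep puts F at bearing 141°, so F = L + 11.1·(cos 141°, sin 141°) = (-43.8, -4.11). Since A1 is tangent to FR there, LF ⟂ FR, so FR runs along (−sin 141°, cos 141°); with |FR| = 10.4, R = (-50.4, -12.2). Then |HR| = |R − H| = 51.8.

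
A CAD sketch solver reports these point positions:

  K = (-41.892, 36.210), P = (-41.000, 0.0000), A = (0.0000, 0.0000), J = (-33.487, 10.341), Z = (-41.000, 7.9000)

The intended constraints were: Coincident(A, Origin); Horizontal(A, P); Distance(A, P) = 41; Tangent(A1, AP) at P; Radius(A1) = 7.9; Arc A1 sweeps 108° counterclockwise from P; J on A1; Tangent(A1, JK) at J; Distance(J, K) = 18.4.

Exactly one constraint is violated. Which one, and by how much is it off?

Distance(J, K) = 18.4 — off by 8.80.

A = (0.00, 0.00) ✓; A.y = 0.00, P.y = 0.00 ✓; |AP| = 41.00 ✓; ∠(ZP, PA) = 90.00° ✓; |ZP| = 7.900 ✓; bearing(Z→J) − bearing(Z→P) = 108.0° ✓; |ZJ| = 7.900 ✓; ∠(ZJ, JK) = 90.00° ✓; |JK| = 27.20 ✗.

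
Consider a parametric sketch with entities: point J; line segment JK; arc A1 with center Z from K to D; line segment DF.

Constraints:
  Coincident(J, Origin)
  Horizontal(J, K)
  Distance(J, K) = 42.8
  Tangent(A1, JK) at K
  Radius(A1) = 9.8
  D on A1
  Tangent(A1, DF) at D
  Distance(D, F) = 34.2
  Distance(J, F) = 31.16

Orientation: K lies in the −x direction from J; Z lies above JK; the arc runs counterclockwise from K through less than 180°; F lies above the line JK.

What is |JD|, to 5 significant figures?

35.691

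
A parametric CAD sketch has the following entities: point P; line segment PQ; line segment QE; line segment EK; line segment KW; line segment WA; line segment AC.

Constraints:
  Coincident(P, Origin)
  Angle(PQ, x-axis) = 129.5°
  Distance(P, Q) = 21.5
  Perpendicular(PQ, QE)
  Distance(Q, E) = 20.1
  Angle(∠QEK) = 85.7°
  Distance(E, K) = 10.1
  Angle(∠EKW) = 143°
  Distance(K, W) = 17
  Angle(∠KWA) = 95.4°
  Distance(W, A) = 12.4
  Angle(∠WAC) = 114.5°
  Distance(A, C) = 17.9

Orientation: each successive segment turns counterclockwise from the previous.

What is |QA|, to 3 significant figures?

15.7

P is at the origin; PQ runs at 129.5° with length 21.5, so Q = (-13.7, 16.6). PQ ⟂ QE, so QE runs at -140°; with |QE| = 20.1, E = (-29.2, 3.80). ∠QEK = 85.7° gives EK at -46.2° from the x-axis; with |EK| = 10.1, K = (-22.2, -3.49). ∠EKW = 143.0° gives KW at -9.20° from the x-axis; with |KW| = 17.0, W = (-5.41, -6.20). ∠KWA = 95.4° gives WA at 75.4° from the x-axis; with |WA| = 12.4, A = (-2.29, 5.80). Then |QA| = |A − Q| = 15.7.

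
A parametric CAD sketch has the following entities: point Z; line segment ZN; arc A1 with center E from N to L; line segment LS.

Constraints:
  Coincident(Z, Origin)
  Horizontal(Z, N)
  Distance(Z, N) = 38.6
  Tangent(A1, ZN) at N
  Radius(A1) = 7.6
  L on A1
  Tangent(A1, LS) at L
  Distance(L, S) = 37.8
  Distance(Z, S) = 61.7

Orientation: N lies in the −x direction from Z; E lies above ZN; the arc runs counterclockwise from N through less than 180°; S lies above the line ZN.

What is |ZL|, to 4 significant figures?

32.69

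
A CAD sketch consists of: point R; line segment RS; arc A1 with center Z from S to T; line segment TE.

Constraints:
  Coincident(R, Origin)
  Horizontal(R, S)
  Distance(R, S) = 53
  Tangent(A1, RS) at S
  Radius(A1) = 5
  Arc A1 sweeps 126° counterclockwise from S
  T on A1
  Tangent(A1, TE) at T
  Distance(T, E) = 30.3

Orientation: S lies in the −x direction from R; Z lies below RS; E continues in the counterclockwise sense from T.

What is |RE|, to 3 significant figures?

50.9

R is at the origin; R and S share the same y with |RS| = 53.0 and S on the −x side, so S = (-53.0, 0.00). A1 meets RS tangentially, so ZS is at right angles to RS, so Z = S + (0, -5) = (-53.0, -5.00). On A1, S sits at bearing 90° from Z; a 126° counterclockwise sweep puts T at bearing 216°, so T = Z + 5.0·(cos 216°, sin 216°) = (-57.0, -7.94). The tangent condition forces ZT to be normal to TE, so TE runs along (−sin 216°, cos 216°); with |TE| = 30.3, E = (-39.2, -32.5). Then |RE| = |E − R| = 50.9.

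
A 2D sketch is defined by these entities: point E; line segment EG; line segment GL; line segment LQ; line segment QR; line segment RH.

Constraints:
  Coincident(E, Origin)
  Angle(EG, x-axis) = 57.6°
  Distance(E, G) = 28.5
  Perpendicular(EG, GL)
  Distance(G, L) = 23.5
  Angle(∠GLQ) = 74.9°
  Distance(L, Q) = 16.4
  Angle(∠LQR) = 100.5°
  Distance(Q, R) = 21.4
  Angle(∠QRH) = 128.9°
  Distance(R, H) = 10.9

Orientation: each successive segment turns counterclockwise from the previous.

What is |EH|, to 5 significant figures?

24.798

E is at the origin; EG runs at 57.6° with length 28.5, so G = (15.271, 24.063). The perpendicularity gives GL at right angles to EG, so GL runs at 147.60°; with |GL| = 23.5, L = (-4.5706, 36.655). ∠GLQ = 74.9° gives LQ at -107.30° from the x-axis; with |LQ| = 16.4, Q = (-9.4476, 20.997). ∠LQR = 100.5° gives QR at -27.800° from the x-axis; with |QR| = 21.4, R = (9.4824, 11.017). ∠QRH = 128.9° gives RH at 23.300° from the x-axis; with |RH| = 10.9, H = (19.494, 15.328). Then |EH| = |H − E| = 24.798.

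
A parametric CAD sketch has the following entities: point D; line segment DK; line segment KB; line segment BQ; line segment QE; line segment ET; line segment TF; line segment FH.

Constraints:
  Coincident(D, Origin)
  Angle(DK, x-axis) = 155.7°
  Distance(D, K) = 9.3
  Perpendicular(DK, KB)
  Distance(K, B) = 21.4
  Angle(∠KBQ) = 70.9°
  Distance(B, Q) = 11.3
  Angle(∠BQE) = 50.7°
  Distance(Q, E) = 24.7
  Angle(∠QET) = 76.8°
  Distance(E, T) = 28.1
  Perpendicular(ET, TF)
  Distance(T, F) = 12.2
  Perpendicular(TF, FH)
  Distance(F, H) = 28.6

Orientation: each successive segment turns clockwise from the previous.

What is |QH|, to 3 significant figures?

13.3

ET ⟂ TF, so TF runs at -5.90°; with |TF| = 12.2, F = (-0.935, 39.1). The perpendicularity gives FH at right angles to TF, so FH runs at -95.9°; with |FH| = 28.6, H = (-3.88, 10.7). Then |QH| = |H − Q| = 13.3.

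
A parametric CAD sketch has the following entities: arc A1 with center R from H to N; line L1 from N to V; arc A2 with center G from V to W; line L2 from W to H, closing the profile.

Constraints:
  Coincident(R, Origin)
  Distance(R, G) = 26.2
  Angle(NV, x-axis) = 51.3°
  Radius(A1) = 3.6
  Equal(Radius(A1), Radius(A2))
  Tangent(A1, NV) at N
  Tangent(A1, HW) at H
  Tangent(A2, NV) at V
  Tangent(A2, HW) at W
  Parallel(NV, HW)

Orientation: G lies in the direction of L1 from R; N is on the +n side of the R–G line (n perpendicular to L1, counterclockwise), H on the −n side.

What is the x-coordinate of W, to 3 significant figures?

19.2

Tangency of A1 to both parallel lines with radius 3.6 puts N and H at R ± 3.6·n: N = (-2.81, 2.25), H = (2.81, -2.25). Equal radii place V and W the same way about G: V = G + 3.6·n = (13.6, 22.7), W = G − 3.6·n = (19.2, 18.2). So W.x = 19.2.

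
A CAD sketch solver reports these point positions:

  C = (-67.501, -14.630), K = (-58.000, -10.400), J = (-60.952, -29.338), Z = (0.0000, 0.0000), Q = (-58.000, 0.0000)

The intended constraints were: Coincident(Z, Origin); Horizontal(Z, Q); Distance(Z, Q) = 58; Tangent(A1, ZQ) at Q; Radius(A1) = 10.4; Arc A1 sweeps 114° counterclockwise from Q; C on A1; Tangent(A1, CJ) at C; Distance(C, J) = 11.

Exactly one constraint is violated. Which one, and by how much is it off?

Distance(C, J) = 11 — off by 5.10.

Z = (0.00, 0.00) ✓; Z.y = 0.00, Q.y = 0.00 ✓; |ZQ| = 58.00 ✓; ∠(KQ, QZ) = 90.00° ✓; |KQ| = 10.40 ✓; bearing(K→C) − bearing(K→Q) = 114.0° ✓; |KC| = 10.40 ✓; ∠(KC, CJ) = 90.00° ✓; |CJ| = 16.10 ✗.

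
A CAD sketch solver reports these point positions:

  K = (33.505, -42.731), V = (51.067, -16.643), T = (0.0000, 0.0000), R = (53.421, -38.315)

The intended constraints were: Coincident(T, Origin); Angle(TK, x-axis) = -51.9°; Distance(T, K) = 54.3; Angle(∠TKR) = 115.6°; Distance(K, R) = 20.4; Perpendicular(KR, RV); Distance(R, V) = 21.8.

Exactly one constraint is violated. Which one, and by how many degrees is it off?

Perpendicular(KR, RV) — off by 6.30°.

T = (0.00, 0.00) ✓; TK at -51.90° ✓; |TK| = 54.30 ✓; ∠TKR = 115.6° ✓; |KR| = 20.40 ✓; ∠(KR, RV) = 83.70° ✗; |RV| = 21.80 ✓.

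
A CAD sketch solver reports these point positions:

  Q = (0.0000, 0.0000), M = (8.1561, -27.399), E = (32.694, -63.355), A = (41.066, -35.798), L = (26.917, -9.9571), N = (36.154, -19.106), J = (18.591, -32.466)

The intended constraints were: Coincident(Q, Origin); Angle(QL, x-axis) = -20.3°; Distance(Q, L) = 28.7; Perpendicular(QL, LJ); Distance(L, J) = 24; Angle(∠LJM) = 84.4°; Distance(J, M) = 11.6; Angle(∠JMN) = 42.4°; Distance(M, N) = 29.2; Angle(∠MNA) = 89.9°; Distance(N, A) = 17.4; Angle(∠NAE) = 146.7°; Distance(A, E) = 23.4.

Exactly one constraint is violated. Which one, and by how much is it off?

Distance(A, E) = 23.4 — off by 5.40.

Q = (0.00, 0.00) ✓; QL at -20.30° ✓; |QL| = 28.70 ✓; ∠(QL, LJ) = 90.00° ✓; |LJ| = 24.00 ✓; ∠LJM = 84.40° ✓; |JM| = 11.60 ✓; ∠JMN = 42.40° ✓; |MN| = 29.20 ✓; ∠MNA = 89.90° ✓; |NA| = 17.40 ✓; ∠NAE = 146.7° ✓; |AE| = 28.80 ✗.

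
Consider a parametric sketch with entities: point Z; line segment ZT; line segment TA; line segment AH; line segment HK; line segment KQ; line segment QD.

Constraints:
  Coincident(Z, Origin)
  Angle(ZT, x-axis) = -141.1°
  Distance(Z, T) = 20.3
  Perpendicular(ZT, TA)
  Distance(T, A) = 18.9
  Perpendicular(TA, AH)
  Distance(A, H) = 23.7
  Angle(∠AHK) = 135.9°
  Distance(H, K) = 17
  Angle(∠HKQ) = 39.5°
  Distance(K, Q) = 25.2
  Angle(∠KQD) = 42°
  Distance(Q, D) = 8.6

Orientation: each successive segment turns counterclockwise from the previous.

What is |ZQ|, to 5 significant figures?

13.156

Z is at the origin; ZT runs at -141.1° with length 20.3, so T = (-15.798, -12.748). The perpendicularity gives TA at right angles to ZT, so TA runs at -51.100°; with |TA| = 18.9, A = (-3.9298, -27.456). TA is perpendicular to AH, so AH runs at 38.900°; with |AH| = 23.7, H = (14.515, -12.574). ∠AHK = 135.9° gives HK at 83.000° from the x-axis; with |HK| = 17.0, K = (16.586, 4.2996). ∠HKQ = 39.5° gives KQ at -136.50° from the x-axis; with |KQ| = 25.2, Q = (-1.6931, -13.047). Then |ZQ| = |Q − Z| = 13.156.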